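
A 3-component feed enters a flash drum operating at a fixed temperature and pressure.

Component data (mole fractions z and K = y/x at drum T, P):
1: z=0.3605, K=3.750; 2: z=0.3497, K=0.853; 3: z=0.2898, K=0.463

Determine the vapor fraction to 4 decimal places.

ψ = 0.7601

Let ψ = V/F and solve Σ zᵢ(Kᵢ−1)/(1+ψ(Kᵢ−1)) = 0.
g(0) = ΣzᵢKᵢ − 1 = 0.7843 and g(1) = 1 − Σzᵢ/Kᵢ = -0.1320, so a root lies in (0, 1).
Newton–Raphson from ψ = 0.33:
  ψ = 0.3300: g = 0.27656, g' = -0.8811 → ψ = 0.6439
  ψ = 0.6439: g = 0.06316, g' = -0.5596 → ψ = 0.7567
  ψ = 0.7567: g = 0.00177, g' = -0.5339 → ψ = 0.7601
Converged at ψ = 0.7601.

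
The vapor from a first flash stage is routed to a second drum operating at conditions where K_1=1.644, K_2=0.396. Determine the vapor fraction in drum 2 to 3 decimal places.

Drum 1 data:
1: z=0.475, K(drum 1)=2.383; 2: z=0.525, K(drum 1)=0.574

Drum 1:
Rachford–Rice: g(ψ₁) = Σ zᵢ(Kᵢ−1)/(1+ψ₁(Kᵢ−1)) = 0.
Check two-phase: ΣzᵢKᵢ = 1.433 > 1 and Σzᵢ/Kᵢ = 1.114 > 1, so g(0) = 0.433 > 0 and g(1) = -0.114 < 0.
Iterate (Newton) starting at ψ₁ = 0.41:
  ψ₁ = 0.410: g = 0.1482, g' = -0.510 → ψ₁ = 0.701
  ψ₁ = 0.701: g = 0.0148, g' = -0.428 → ψ₁ = 0.735
Converged at ψ₁ = 0.735.
Drum-1 compositions:
  1: x = 0.235, y = 0.561
  2: x = 0.765, y = 0.439
Drum-2 feed = drum-1 vapor: z₂ = (0.5612, 0.4388).
Drum 2:
Let ψ₂ = V/F and solve Σ zᵢ(Kᵢ−1)/(1+ψ₂(Kᵢ−1)) = 0.
Feasibility: ΣzᵢKᵢ = 1.096, Σzᵢ/Kᵢ = 1.449 — both > 1, two phases present.
Binary case is linear: z₁(K₁−1)(1+ψ₂(K₂−1)) + z₂(K₂−1)(1+ψ₂(K₁−1)) = 0
⇒ ψ₂ = [z₁(K₁−1)+z₂(K₂−1)] / [−(K₁−1)(K₂−1)] = 0.0963/0.3890 = 0.248
  1: x = 0.484, y = 0.796
  2: x = 0.516, y = 0.204

V/F (drum 2) = 0.248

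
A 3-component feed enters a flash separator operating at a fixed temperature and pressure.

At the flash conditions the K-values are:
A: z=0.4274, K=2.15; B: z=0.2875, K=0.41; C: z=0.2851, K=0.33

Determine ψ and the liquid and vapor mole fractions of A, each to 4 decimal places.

Material balance + equilibrium reduce to Σ zᵢ(Kᵢ−1)/(1+ψ(Kᵢ−1)) = 0.
Check two-phase: ΣzᵢKᵢ = 1.1309 > 1 and Σzᵢ/Kᵢ = 1.7639 > 1, so g(0) = 0.1309 > 0 and g(1) = -0.7639 < 0.
Newton–Raphson from ψ = 0.5:
  ψ = 0.5000: g = -0.21578, g' = -0.7186 → ψ = 0.1997
  ψ = 0.1997: g = -0.01311, g' = -0.6730 → ψ = 0.1803
Converged at ψ = 0.1803.
Compositions from xᵢ = zᵢ/(1+ψ(Kᵢ−1)), yᵢ = Kᵢxᵢ:
  A: x = 0.3540, y = 0.7611
  B: x = 0.3217, y = 0.1319
  C: x = 0.3243, y = 0.1070

ψ = 0.1803, x_A = 0.3540, y_A = 0.7611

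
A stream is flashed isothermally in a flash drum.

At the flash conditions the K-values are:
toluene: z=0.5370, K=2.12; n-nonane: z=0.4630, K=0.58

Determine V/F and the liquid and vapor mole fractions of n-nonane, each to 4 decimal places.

Rachford–Rice: g(V/F) = Σ zᵢ(Kᵢ−1)/(1+V/F(Kᵢ−1)) = 0.
Check two-phase: ΣzᵢKᵢ = 1.4070 > 1 and Σzᵢ/Kᵢ = 1.0516 > 1, so g(0) = 0.4070 > 0 and g(1) = -0.0516 < 0.
Binary case is linear: z₁(K₁−1)(1+V/F(K₂−1)) + z₂(K₂−1)(1+V/F(K₁−1)) = 0
⇒ V/F = [z₁(K₁−1)+z₂(K₂−1)] / [−(K₁−1)(K₂−1)] = 0.40698/0.47040 = 0.8652
Compositions from xᵢ = zᵢ/(1+V/F(Kᵢ−1)), yᵢ = Kᵢxᵢ:
  toluene: x = 0.2727, y = 0.5782
  n-nonane: x = 0.7273, y = 0.4218

V/F = 0.8652, x_n-nonane = 0.7273, y_n-nonane = 0.4218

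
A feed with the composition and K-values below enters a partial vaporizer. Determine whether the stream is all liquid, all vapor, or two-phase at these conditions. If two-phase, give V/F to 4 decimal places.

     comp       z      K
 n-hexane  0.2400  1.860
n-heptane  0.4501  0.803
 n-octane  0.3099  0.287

ΣzᵢKᵢ = 0.8968; Σzᵢ/Kᵢ = 1.7693.
Since ΣzᵢKᵢ < 1 the mixture is below its bubble point — single liquid phase.

all liquid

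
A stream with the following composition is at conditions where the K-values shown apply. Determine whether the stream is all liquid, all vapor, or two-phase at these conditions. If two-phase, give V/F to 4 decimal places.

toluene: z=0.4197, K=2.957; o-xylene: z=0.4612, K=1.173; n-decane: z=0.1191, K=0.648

all vapor

ΣzᵢKᵢ = 1.8592; Σzᵢ/Kᵢ = 0.7189.
Since Σzᵢ/Kᵢ < 1 the mixture is above its dew point — single vapor phase.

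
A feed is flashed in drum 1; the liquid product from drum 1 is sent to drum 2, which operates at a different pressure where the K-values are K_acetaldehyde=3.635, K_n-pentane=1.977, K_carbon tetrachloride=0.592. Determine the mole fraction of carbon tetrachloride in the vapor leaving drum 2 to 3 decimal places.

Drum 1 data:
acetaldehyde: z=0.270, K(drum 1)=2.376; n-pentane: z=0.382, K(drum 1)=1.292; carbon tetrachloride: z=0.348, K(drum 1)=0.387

Drum 1:
Newton–Raphson from ψ₁ = 0.5:
  ψ₁ = 0.500: g = 0.0098, g' = -0.476 → ψ₁ = 0.521
Converged at ψ₁ = 0.521.
Drum-1 compositions:
  acetaldehyde: x = 0.157, y = 0.374
  n-pentane: x = 0.332, y = 0.428
  carbon tetrachloride: x = 0.511, y = 0.198
Drum-2 feed = drum-1 liquid: z₂ = (0.1573, 0.3316, 0.5111).
Drum 2:
Iterate (Newton) starting at ψ₂ = 0.5:
  ψ₂ = 0.500: g = 0.1346, g' = -0.481 → ψ₂ = 0.780
  ψ₂ = 0.780: g = 0.0137, g' = -0.402 → ψ₂ = 0.814
Converged at ψ₂ = 0.814.
  acetaldehyde: x = 0.050, y = 0.182
  n-pentane: x = 0.185, y = 0.365
  carbon tetrachloride: x = 0.765, y = 0.453

y_carbon tetrachloride (drum 2) = 0.453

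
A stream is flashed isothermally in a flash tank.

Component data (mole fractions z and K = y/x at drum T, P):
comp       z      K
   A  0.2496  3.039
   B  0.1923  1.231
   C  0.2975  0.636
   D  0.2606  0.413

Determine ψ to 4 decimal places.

ψ = 0.3893

Material balance + equilibrium reduce to Σ zᵢ(Kᵢ−1)/(1+ψ(Kᵢ−1)) = 0.
g(0) = ΣzᵢKᵢ − 1 = 0.2921 and g(1) = 1 − Σzᵢ/Kᵢ = -0.3371, so a root lies in (0, 1).
Iterate (Newton) starting at ψ = 0.69:
  ψ = 0.6900: g = -0.15196, g' = -0.5107 → ψ = 0.3925
  ψ = 0.3925: g = -0.00167, g' = -0.5341 → ψ = 0.3893
Converged at ψ = 0.3893.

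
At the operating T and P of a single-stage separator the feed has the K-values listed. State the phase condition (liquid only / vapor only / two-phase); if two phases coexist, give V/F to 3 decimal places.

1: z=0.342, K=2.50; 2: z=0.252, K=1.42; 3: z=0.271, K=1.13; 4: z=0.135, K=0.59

ΣzᵢKᵢ = 1.599; Σzᵢ/Kᵢ = 0.783.
Since Σzᵢ/Kᵢ < 1 the mixture is above its dew point — single vapor phase.

vapor only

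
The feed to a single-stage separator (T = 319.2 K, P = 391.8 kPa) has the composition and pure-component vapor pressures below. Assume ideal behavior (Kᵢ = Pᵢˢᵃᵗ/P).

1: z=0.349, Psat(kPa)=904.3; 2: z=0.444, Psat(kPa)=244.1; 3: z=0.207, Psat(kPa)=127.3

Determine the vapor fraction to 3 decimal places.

ψ = 0.234

Raoult's law: Kᵢ = Pᵢˢᵃᵗ/P = Pᵢˢᵃᵗ/391.8.
  K_1 = 904.3/391.8 = 2.30807, K_2 = 244.1/391.8 = 0.62302, K_3 = 127.3/391.8 = 0.32491
Material balance + equilibrium reduce to Σ zᵢ(Kᵢ−1)/(1+ψ(Kᵢ−1)) = 0.
Check two-phase: ΣzᵢKᵢ = 1.149 > 1 and Σzᵢ/Kᵢ = 1.501 > 1, so g(0) = 0.149 > 0 and g(1) = -0.501 < 0.
Iterate (Newton) starting at ψ = 0.54:
  ψ = 0.540: g = -0.1625, g' = -0.538 → ψ = 0.238
  ψ = 0.238: g = -0.0022, g' = -0.557 → ψ = 0.234
Converged at ψ = 0.234.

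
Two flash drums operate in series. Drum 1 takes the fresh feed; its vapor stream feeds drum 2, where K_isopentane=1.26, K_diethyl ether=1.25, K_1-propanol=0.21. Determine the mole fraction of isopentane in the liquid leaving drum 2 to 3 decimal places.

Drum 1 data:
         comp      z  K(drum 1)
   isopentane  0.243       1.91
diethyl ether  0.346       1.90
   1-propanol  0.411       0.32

Drum 1:
Rachford–Rice: g(ψ₁) = Σ zᵢ(Kᵢ−1)/(1+ψ₁(Kᵢ−1)) = 0.
Feasibility: ΣzᵢKᵢ = 1.253, Σzᵢ/Kᵢ = 1.594 — both > 1, two phases present.
Newton iteration, ψ₁⁰ = 0.63:
  ψ₁ = 0.630: g = -0.1497, g' = -0.777 → ψ₁ = 0.437
  ψ₁ = 0.437: g = -0.0162, g' = -0.632 → ψ₁ = 0.412
Converged at ψ₁ = 0.412.
Drum-1 compositions:
  isopentane: x = 0.177, y = 0.338
  diethyl ether: x = 0.252, y = 0.480
  1-propanol: x = 0.571, y = 0.183
Drum-2 feed = drum-1 vapor: z₂ = (0.3377, 0.4797, 0.1826).
Drum 2:
Let ψ₂ = V/F and solve Σ zᵢ(Kᵢ−1)/(1+ψ₂(Kᵢ−1)) = 0.
g(0) = ΣzᵢKᵢ − 1 = 0.063 and g(1) = 1 − Σzᵢ/Kᵢ = -0.521, so a root lies in (0, 1).
Newton–Raphson from ψ₂ = 0.64:
  ψ₂ = 0.640: g = -0.1132, g' = -0.505 → ψ₂ = 0.416
  ψ₂ = 0.416: g = -0.0271, g' = -0.296 → ψ₂ = 0.325
  ψ₂ = 0.325: g = -0.0022, g' = -0.251 → ψ₂ = 0.316
Converged at ψ₂ = 0.316.
  isopentane: x = 0.312, y = 0.393
  diethyl ether: x = 0.445, y = 0.556
  1-propanol: x = 0.243, y = 0.051

x_isopentane (drum 2) = 0.312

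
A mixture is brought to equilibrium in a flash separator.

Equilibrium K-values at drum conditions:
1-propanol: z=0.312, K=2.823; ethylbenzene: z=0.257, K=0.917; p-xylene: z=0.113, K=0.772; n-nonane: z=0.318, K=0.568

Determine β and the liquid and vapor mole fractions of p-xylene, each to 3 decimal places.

β = 0.699, x_p-xylene = 0.134, y_p-xylene = 0.104

Rachford–Rice: g(β) = Σ zᵢ(Kᵢ−1)/(1+β(Kᵢ−1)) = 0.
Feasibility: ΣzᵢKᵢ = 1.384, Σzᵢ/Kᵢ = 1.097 — both > 1, two phases present.
Iterate (Newton) starting at β = 0.46:
  β = 0.460: g = 0.0869, g' = -0.408 → β = 0.673
  β = 0.673: g = 0.0087, g' = -0.337 → β = 0.699
Converged at β = 0.699.
Compositions from xᵢ = zᵢ/(1+β(Kᵢ−1)), yᵢ = Kᵢxᵢ:
  1-propanol: x = 0.137, y = 0.387
  ethylbenzene: x = 0.273, y = 0.250
  p-xylene: x = 0.134, y = 0.104
  n-nonane: x = 0.456, y = 0.259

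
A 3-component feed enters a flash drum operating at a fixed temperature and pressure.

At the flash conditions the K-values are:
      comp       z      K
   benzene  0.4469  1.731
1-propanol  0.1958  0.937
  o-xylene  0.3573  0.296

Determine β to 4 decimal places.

β = 0.1517

Material balance + equilibrium reduce to Σ zᵢ(Kᵢ−1)/(1+β(Kᵢ−1)) = 0.
g(0) = ΣzᵢKᵢ − 1 = 0.0628 and g(1) = 1 − Σzᵢ/Kᵢ = -0.6742, so a root lies in (0, 1).
Iterate (Newton) starting at β = 0.4:
  β = 0.4000: g = -0.11002, g' = -0.4869 → β = 0.1740
  β = 0.1740: g = -0.00932, g' = -0.4187 → β = 0.1518
  β = 0.1518: g = -0.00003, g' = -0.4163 → β = 0.1517
Converged at β = 0.1517.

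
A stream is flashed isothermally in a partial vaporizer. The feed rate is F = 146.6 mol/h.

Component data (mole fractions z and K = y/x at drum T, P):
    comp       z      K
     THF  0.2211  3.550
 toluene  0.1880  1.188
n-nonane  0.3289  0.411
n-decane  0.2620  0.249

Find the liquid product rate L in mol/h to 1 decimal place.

Let β = V/F and solve Σ zᵢ(Kᵢ−1)/(1+β(Kᵢ−1)) = 0.
g(0) = ΣzᵢKᵢ − 1 = 0.2087 and g(1) = 1 − Σzᵢ/Kᵢ = -1.0730, so a root lies in (0, 1).
Iterate (Newton) starting at β = 0.5:
  β = 0.5000: g = -0.30953, g' = -0.8915 → β = 0.1528
  β = 0.1528: g = 0.00494, g' = -1.0771 → β = 0.1574
Converged at β = 0.1574.
Then V = β·F = 0.1574·146.6 = 23.1 mol/h and L = F − V = 123.5 mol/h.

L = 123.5 mol/h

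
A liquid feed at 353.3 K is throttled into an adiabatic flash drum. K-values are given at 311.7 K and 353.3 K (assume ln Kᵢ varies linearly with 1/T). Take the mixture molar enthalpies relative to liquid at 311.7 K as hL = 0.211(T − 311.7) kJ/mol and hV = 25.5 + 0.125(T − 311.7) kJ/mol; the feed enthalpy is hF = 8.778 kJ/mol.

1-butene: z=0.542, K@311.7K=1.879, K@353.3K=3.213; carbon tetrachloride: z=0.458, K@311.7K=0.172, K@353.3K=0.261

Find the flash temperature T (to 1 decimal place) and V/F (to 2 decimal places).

T = 321.3 K, V/F = 0.27

Adiabatic flash: solve Rachford–Rice at each trial T, then check hF = ψ·hV(T) + (1−ψ)·hL(T).
  T = 311.7 K: K = (1.879, 0.172), RR gives ψ = 0.134, H_out = 3.405 kJ/mol
  T = 353.3 K: K = (3.213, 0.261), RR gives ψ = 0.526, H_out = 20.319 kJ/mol
  T = 332.5 K: K = (2.499, 0.215), RR gives ψ = 0.385, H_out = 13.507 kJ/mol
  T = 322.1 K: K = (2.177, 0.193), RR gives ψ = 0.282, H_out = 9.140 kJ/mol
  T = 316.9 K: K = (2.025, 0.182), RR gives ψ = 0.216, H_out = 6.507 kJ/mol
  T = 319.5 K: K = (2.100, 0.188), RR gives ψ = 0.251, H_out = 7.872 kJ/mol
  T = 320.8 K: K = (2.138, 0.190), RR gives ψ = 0.267, H_out = 8.517 kJ/mol
Linear interpolation between T = 320.8 (H_out = 8.517) and T = 322.1 (H_out = 9.140) on hF = 8.778 gives T ≈ 321.3 K, at which ψ = 0.27.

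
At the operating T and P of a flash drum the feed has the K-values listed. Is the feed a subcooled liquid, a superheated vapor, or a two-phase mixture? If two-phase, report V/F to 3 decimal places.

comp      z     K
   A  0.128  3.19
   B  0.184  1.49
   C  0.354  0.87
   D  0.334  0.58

ΣzᵢKᵢ = 1.184; Σzᵢ/Kᵢ = 1.146.
Both exceed 1, so a two-phase solution exists.
Let ψ = V/F and solve Σ zᵢ(Kᵢ−1)/(1+ψ(Kᵢ−1)) = 0.
Newton–Raphson from ψ = 0.42:
  ψ = 0.420: g = 0.0018, g' = -0.291 → ψ = 0.426
Converged at ψ = 0.426.

two-phase, V/F = 0.426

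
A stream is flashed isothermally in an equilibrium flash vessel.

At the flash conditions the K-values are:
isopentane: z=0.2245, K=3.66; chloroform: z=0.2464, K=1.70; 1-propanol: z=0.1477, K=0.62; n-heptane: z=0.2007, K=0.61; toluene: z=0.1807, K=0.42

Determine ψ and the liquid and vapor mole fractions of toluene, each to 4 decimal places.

Material balance + equilibrium reduce to Σ zᵢ(Kᵢ−1)/(1+ψ(Kᵢ−1)) = 0.
g(0) = ΣzᵢKᵢ − 1 = 0.5304 and g(1) = 1 − Σzᵢ/Kᵢ = -0.2038, so a root lies in (0, 1).
Newton–Raphson from ψ = 0.5:
  ψ = 0.5000: g = 0.06992, g' = -0.5590 → ψ = 0.6251
  ψ = 0.6251: g = 0.00273, g' = -0.5221 → ψ = 0.6303
Converged at ψ = 0.6303.
Compositions from xᵢ = zᵢ/(1+ψ(Kᵢ−1)), yᵢ = Kᵢxᵢ:
  isopentane: x = 0.0839, y = 0.3070
  chloroform: x = 0.1710, y = 0.2906
  1-propanol: x = 0.1942, y = 0.1204
  n-heptane: x = 0.2661, y = 0.1623
  toluene: x = 0.2848, y = 0.1196

ψ = 0.6303, x_toluene = 0.2848, y_toluene = 0.1196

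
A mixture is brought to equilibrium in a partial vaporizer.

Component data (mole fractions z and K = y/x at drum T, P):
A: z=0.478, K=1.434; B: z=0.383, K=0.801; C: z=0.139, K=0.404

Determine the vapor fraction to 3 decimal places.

Newton–Raphson from ψ = 0.53:
  ψ = 0.530: g = -0.0376, g' = -0.184 → ψ = 0.325
  ψ = 0.325: g = -0.0025, g' = -0.162 → ψ = 0.310
Converged at ψ = 0.310.

ψ = 0.310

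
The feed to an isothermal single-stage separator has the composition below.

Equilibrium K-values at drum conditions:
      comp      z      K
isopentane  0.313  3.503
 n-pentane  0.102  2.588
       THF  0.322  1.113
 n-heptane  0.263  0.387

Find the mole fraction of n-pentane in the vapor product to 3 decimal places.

Material balance + equilibrium reduce to Σ zᵢ(Kᵢ−1)/(1+ψ(Kᵢ−1)) = 0.
g(0) = ΣzᵢKᵢ − 1 = 0.821 and g(1) = 1 − Σzᵢ/Kᵢ = -0.098, so a root lies in (0, 1).
Newton iteration, ψ⁰ = 0.57:
  ψ = 0.570: g = 0.1942, g' = -0.641 → ψ = 0.873
Converged at ψ = 0.873.
Compositions from xᵢ = zᵢ/(1+ψ(Kᵢ−1)), yᵢ = Kᵢxᵢ:
  isopentane: x = 0.098, y = 0.344
  n-pentane: x = 0.043, y = 0.111
  THF: x = 0.293, y = 0.326
  n-heptane: x = 0.566, y = 0.219

y_n-pentane = 0.111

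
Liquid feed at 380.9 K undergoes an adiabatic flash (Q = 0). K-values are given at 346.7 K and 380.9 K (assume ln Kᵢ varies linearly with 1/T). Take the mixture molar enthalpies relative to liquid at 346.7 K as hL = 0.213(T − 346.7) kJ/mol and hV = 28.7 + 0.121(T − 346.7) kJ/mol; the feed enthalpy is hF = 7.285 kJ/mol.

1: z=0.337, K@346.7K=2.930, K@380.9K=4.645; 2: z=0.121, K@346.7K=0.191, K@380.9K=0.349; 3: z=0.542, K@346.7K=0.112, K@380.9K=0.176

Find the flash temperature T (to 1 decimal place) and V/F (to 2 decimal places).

T = 361.8 K, V/F = 0.15

Adiabatic flash: solve Rachford–Rice at each trial T, then check hF = ψ·hV(T) + (1−ψ)·hL(T).
  T = 346.7 K: K = (2.930, 0.191, 0.112), RR gives ψ = 0.042, H_out = 1.212 kJ/mol
  T = 380.9 K: K = (4.645, 0.349, 0.176), RR gives ψ = 0.243, H_out = 13.486 kJ/mol
  T = 363.8 K: K = (3.729, 0.262, 0.142), RR gives ψ = 0.160, H_out = 7.980 kJ/mol
  T = 355.2 K: K = (3.313, 0.224, 0.126), RR gives ψ = 0.107, H_out = 4.799 kJ/mol
  T = 359.5 K: K = (3.517, 0.243, 0.134), RR gives ψ = 0.135, H_out = 6.435 kJ/mol
  T = 361.6 K: K = (3.620, 0.252, 0.138), RR gives ψ = 0.147, H_out = 7.200 kJ/mol
Linear interpolation between T = 361.6 (H_out = 7.200) and T = 363.8 (H_out = 7.980) on hF = 7.285 gives T ≈ 361.8 K, at which ψ = 0.15.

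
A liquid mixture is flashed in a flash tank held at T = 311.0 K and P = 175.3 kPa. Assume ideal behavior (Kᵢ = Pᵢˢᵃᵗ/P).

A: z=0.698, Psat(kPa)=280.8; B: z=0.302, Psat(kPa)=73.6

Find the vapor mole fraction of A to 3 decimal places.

Raoult's law: Kᵢ = Pᵢˢᵃᵗ/P = Pᵢˢᵃᵗ/175.3.
  K_A = 280.8/175.3 = 1.60183, K_B = 73.6/175.3 = 0.41985
Newton iteration, V/F⁰ = 0.5:
  V/F = 0.500: g = 0.0761, g' = -0.351 → V/F = 0.717
  V/F = 0.717: g = -0.0065, g' = -0.421 → V/F = 0.701
Converged at V/F = 0.701.
Compositions from xᵢ = zᵢ/(1+V/F(Kᵢ−1)), yᵢ = Kᵢxᵢ:
  A: x = 0.491, y = 0.786
  B: x = 0.509, y = 0.214

y_A = 0.786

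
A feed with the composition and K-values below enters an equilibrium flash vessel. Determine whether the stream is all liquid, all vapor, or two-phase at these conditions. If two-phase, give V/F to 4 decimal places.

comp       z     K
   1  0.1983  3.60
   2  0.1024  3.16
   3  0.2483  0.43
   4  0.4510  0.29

two-phase, V/F = 0.1688

ΣzᵢKᵢ = 1.2750; Σzᵢ/Kᵢ = 2.2201.
Both exceed 1, so a two-phase solution exists.
Iterate (Newton) starting at ψ = 0.5:
  ψ = 0.5000: g = -0.36389, g' = -1.0681 → ψ = 0.1593
  ψ = 0.1593: g = 0.01241, g' = -1.3213 → ψ = 0.1687
  ψ = 0.1687: g = 0.00012, g' = -1.2965 → ψ = 0.1688
Converged at ψ = 0.1688.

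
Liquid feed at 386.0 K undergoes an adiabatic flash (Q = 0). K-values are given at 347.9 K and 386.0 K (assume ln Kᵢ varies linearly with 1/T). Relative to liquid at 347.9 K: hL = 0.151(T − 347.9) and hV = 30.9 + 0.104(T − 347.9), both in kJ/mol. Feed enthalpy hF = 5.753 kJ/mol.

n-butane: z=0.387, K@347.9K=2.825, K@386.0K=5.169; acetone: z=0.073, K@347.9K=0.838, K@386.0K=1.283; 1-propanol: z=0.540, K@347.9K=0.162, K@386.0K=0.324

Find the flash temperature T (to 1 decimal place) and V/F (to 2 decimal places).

T = 349.0 K, V/F = 0.18

Adiabatic flash: solve Rachford–Rice at each trial T, then check hF = ψ·hV(T) + (1−ψ)·hL(T).
  T = 347.9 K: K = (2.825, 0.838, 0.162), RR gives ψ = 0.169, H_out = 5.233 kJ/mol
  T = 386.0 K: K = (5.169, 1.283, 0.324), RR gives ψ = 0.492, H_out = 20.074 kJ/mol
  T = 366.9 K: K = (3.879, 1.048, 0.233), RR gives ψ = 0.344, H_out = 13.204 kJ/mol
  T = 357.4 K: K = (3.324, 0.940, 0.195), RR gives ψ = 0.265, H_out = 9.500 kJ/mol
  T = 352.6 K: K = (3.065, 0.888, 0.178), RR gives ψ = 0.219, H_out = 7.440 kJ/mol
  T = 350.2 K: K = (2.941, 0.862, 0.170), RR gives ψ = 0.195, H_out = 6.341 kJ/mol
Linear interpolation between T = 347.9 (H_out = 5.233) and T = 350.2 (H_out = 6.341) on hF = 5.753 gives T ≈ 349.0 K, at which ψ = 0.18.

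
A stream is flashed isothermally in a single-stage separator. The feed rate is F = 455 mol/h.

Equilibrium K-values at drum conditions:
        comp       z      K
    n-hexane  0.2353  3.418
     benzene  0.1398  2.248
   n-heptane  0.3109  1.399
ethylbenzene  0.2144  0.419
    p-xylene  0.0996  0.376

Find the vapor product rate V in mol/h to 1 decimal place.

Let ψ = V/F and solve Σ zᵢ(Kᵢ−1)/(1+ψ(Kᵢ−1)) = 0.
g(0) = ΣzᵢKᵢ − 1 = 0.6808 and g(1) = 1 − Σzᵢ/Kᵢ = -0.1298, so a root lies in (0, 1).
Newton iteration, ψ⁰ = 0.5:
  ψ = 0.5000: g = 0.20251, g' = -0.6246 → ψ = 0.8242
  ψ = 0.8242: g = 0.00245, g' = -0.6654 → ψ = 0.8279
Converged at ψ = 0.8279.
Then V = ψ·F = 0.8279·455 = 376.7 mol/h and L = F − V = 78.3 mol/h.

V = 376.7 mol/h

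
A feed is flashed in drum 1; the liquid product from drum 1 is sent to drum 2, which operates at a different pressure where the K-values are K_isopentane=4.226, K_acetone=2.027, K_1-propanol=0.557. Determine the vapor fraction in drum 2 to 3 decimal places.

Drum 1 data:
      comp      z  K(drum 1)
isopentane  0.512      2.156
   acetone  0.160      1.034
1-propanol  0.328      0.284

Drum 1:
Newton iteration, ψ₁⁰ = 0.49:
  ψ₁ = 0.490: g = 0.0214, g' = -0.678 → ψ₁ = 0.522
  ψ₁ = 0.522: g = -0.0003, g' = -0.695 → ψ₁ = 0.521
Converged at ψ₁ = 0.521.
Drum-1 compositions:
  isopentane: x = 0.319, y = 0.689
  acetone: x = 0.157, y = 0.163
  1-propanol: x = 0.523, y = 0.149
Drum-2 feed = drum-1 liquid: z₂ = (0.3195, 0.1572, 0.5233).
Drum 2:
Rachford–Rice: g(ψ₂) = Σ zᵢ(Kᵢ−1)/(1+ψ₂(Kᵢ−1)) = 0.
Feasibility: ΣzᵢKᵢ = 1.960, Σzᵢ/Kᵢ = 1.093 — both > 1, two phases present.
Iterate (Newton) starting at ψ₂ = 0.39:
  ψ₂ = 0.390: g = 0.2915, g' = -0.887 → ψ₂ = 0.719
  ψ₂ = 0.719: g = 0.0634, g' = -0.578 → ψ₂ = 0.828
  ψ₂ = 0.828: g = 0.0017, g' = -0.551 → ψ₂ = 0.831
Converged at ψ₂ = 0.831.
  isopentane: x = 0.087, y = 0.367
  acetone: x = 0.085, y = 0.172
  1-propanol: x = 0.828, y = 0.461

V/F (drum 2) = 0.831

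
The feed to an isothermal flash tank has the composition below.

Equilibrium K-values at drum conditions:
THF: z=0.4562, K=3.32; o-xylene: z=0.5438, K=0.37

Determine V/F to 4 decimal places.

V/F = 0.4897

Material balance + equilibrium reduce to Σ zᵢ(Kᵢ−1)/(1+V/F(Kᵢ−1)) = 0.
g(0) = ΣzᵢKᵢ − 1 = 0.7158 and g(1) = 1 − Σzᵢ/Kᵢ = -0.6071, so a root lies in (0, 1).
Iterate (Newton) starting at V/F = 0.55:
  V/F = 0.5500: g = -0.05923, g' = -0.9794 → V/F = 0.4895
  V/F = 0.4895: g = 0.00020, g' = -0.9896 → V/F = 0.4897
Converged at V/F = 0.4897.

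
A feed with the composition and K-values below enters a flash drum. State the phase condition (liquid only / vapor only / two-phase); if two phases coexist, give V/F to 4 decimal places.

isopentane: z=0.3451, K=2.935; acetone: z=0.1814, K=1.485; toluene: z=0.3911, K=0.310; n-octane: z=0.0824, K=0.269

two-phase, V/F = 0.3912

ΣzᵢKᵢ = 1.4257; Σzᵢ/Kᵢ = 1.8077.
Both exceed 1, so a two-phase solution exists.
Newton–Raphson from ψ = 0.5:
  ψ = 0.5000: g = -0.09672, g' = -0.9048 → ψ = 0.3931
  ψ = 0.3931: g = -0.00166, g' = -0.8842 → ψ = 0.3912
Converged at ψ = 0.3912.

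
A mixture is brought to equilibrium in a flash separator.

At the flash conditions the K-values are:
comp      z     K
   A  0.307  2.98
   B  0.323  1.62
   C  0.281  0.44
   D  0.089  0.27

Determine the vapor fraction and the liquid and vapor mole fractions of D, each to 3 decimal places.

ψ = 0.704, x_D = 0.183, y_D = 0.049

Rachford–Rice: g(ψ) = Σ zᵢ(Kᵢ−1)/(1+ψ(Kᵢ−1)) = 0.
Feasibility: ΣzᵢKᵢ = 1.586, Σzᵢ/Kᵢ = 1.271 — both > 1, two phases present.
Newton–Raphson from ψ = 0.5:
  ψ = 0.500: g = 0.1375, g' = -0.664 → ψ = 0.707
  ψ = 0.707: g = -0.0023, g' = -0.713 → ψ = 0.704
Converged at ψ = 0.704.
Compositions from xᵢ = zᵢ/(1+ψ(Kᵢ−1)), yᵢ = Kᵢxᵢ:
  A: x = 0.128, y = 0.382
  B: x = 0.225, y = 0.364
  C: x = 0.464, y = 0.204
  D: x = 0.183, y = 0.049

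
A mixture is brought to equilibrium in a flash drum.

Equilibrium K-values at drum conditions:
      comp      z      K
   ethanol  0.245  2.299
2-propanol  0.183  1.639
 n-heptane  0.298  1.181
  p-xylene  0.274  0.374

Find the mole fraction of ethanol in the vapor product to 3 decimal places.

Let ψ = V/F and solve Σ zᵢ(Kᵢ−1)/(1+ψ(Kᵢ−1)) = 0.
g(0) = ΣzᵢKᵢ − 1 = 0.318 and g(1) = 1 − Σzᵢ/Kᵢ = -0.203, so a root lies in (0, 1).
Newton iteration, ψ⁰ = 0.59:
  ψ = 0.590: g = 0.0418, g' = -0.450 → ψ = 0.683
  ψ = 0.683: g = -0.0016, g' = -0.488 → ψ = 0.680
Converged at ψ = 0.680.
Compositions from xᵢ = zᵢ/(1+ψ(Kᵢ−1)), yᵢ = Kᵢxᵢ:
  ethanol: x = 0.130, y = 0.299
  2-propanol: x = 0.128, y = 0.209
  n-heptane: x = 0.265, y = 0.313
  p-xylene: x = 0.477, y = 0.178

y_ethanol = 0.299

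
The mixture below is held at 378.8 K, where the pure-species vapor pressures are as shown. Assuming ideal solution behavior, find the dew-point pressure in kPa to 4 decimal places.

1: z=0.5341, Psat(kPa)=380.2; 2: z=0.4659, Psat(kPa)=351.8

Pdew = 366.4186 kPa

At the dew point ψ → 1, so Σzᵢ/Kᵢ = 1 with Kᵢ = Pᵢˢᵃᵗ/P ⇒ 1/P = Σzᵢ/Pᵢˢᵃᵗ.
1/P = 0.5341/380.2 + 0.4659/351.8 = 0.0027291 ⇒ P = 366.4186 kPa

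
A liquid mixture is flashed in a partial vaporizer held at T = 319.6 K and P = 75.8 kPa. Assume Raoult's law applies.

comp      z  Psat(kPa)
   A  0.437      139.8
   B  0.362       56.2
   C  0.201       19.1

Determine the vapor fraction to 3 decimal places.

Raoult's law: Kᵢ = Pᵢˢᵃᵗ/P = Pᵢˢᵃᵗ/75.8.
  K_A = 139.8/75.8 = 1.84433, K_B = 56.2/75.8 = 0.74142, K_C = 19.1/75.8 = 0.25198
Newton–Raphson from ψ = 0.5:
  ψ = 0.500: g = -0.0882, g' = -0.473 → ψ = 0.313
  ψ = 0.313: g = -0.0065, g' = -0.415 → ψ = 0.298
Converged at ψ = 0.298.

ψ = 0.298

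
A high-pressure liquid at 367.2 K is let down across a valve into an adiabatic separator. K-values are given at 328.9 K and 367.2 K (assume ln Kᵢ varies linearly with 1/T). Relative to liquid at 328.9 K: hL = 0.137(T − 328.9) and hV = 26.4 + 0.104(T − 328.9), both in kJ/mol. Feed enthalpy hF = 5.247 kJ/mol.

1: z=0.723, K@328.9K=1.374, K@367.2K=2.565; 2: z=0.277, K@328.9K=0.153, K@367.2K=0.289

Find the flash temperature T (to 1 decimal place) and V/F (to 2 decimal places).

T = 330.5 K, V/F = 0.19

Adiabatic flash: solve Rachford–Rice at each trial T, then check hF = ψ·hV(T) + (1−ψ)·hL(T).
  T = 328.9 K: K = (1.374, 0.153), RR gives ψ = 0.113, H_out = 2.982 kJ/mol
  T = 367.2 K: K = (2.565, 0.289), RR gives ψ = 0.840, H_out = 26.358 kJ/mol
  T = 348.0 K: K = (1.908, 0.214), RR gives ψ = 0.615, H_out = 18.456 kJ/mol
  T = 338.4 K: K = (1.625, 0.182), RR gives ψ = 0.440, H_out = 12.792 kJ/mol
  T = 333.6 K: K = (1.495, 0.167), RR gives ψ = 0.308, H_out = 8.725 kJ/mol
  T = 331.2 K: K = (1.432, 0.160), RR gives ψ = 0.220, H_out = 6.095 kJ/mol
  T = 330.0 K: K = (1.402, 0.156), RR gives ψ = 0.167, H_out = 4.558 kJ/mol
Linear interpolation between T = 330.0 (H_out = 4.558) and T = 331.2 (H_out = 6.095) on hF = 5.247 gives T ≈ 330.5 K, at which ψ = 0.19.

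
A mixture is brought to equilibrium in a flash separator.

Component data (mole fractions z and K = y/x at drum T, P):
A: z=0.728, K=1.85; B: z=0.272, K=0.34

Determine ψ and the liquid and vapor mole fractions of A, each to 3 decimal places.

ψ = 0.783, x_A = 0.437, y_A = 0.809

Material balance + equilibrium reduce to Σ zᵢ(Kᵢ−1)/(1+ψ(Kᵢ−1)) = 0.
g(0) = ΣzᵢKᵢ − 1 = 0.439 and g(1) = 1 − Σzᵢ/Kᵢ = -0.194, so a root lies in (0, 1).
Newton–Raphson from ψ = 0.61:
  ψ = 0.610: g = 0.1070, g' = -0.560 → ψ = 0.801
  ψ = 0.801: g = -0.0128, g' = -0.720 → ψ = 0.783
Converged at ψ = 0.783.
Compositions from xᵢ = zᵢ/(1+ψ(Kᵢ−1)), yᵢ = Kᵢxᵢ:
  A: x = 0.437, y = 0.809
  B: x = 0.563, y = 0.191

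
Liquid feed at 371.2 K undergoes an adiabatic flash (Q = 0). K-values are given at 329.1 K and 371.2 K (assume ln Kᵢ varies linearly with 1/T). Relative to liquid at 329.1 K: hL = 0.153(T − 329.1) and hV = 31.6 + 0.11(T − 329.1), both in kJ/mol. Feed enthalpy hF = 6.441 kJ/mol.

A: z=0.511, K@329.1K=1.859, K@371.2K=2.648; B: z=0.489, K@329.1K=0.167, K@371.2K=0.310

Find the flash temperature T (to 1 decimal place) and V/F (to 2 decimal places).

T = 338.6 K, V/F = 0.16

Adiabatic flash: solve Rachford–Rice at each trial T, then check hF = ψ·hV(T) + (1−ψ)·hL(T).
  T = 329.1 K: K = (1.859, 0.167), RR gives ψ = 0.044, H_out = 1.396 kJ/mol
  T = 371.2 K: K = (2.648, 0.310), RR gives ψ = 0.444, H_out = 19.664 kJ/mol
  T = 350.1 K: K = (2.241, 0.232), RR gives ψ = 0.271, H_out = 11.537 kJ/mol
  T = 339.6 K: K = (2.047, 0.198), RR gives ψ = 0.170, H_out = 6.900 kJ/mol
  T = 334.4 K: K = (1.953, 0.182), RR gives ψ = 0.112, H_out = 4.317 kJ/mol
  T = 337.0 K: K = (2.000, 0.190), RR gives ψ = 0.142, H_out = 5.638 kJ/mol
  T = 338.3 K: K = (2.024, 0.194), RR gives ψ = 0.156, H_out = 6.276 kJ/mol
Linear interpolation between T = 338.3 (H_out = 6.276) and T = 339.6 (H_out = 6.900) on hF = 6.441 gives T ≈ 338.6 K, at which ψ = 0.16.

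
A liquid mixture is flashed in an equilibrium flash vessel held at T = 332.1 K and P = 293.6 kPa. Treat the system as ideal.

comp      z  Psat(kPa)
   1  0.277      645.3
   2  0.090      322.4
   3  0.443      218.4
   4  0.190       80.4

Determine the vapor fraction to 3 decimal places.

Raoult's law: Kᵢ = Pᵢˢᵃᵗ/P = Pᵢˢᵃᵗ/293.6.
  K_1 = 645.3/293.6 = 2.19789, K_2 = 322.4/293.6 = 1.09809, K_3 = 218.4/293.6 = 0.74387, K_4 = 80.4/293.6 = 0.27384
Material balance + equilibrium reduce to Σ zᵢ(Kᵢ−1)/(1+ψ(Kᵢ−1)) = 0.
g(0) = ΣzᵢKᵢ − 1 = 0.089 and g(1) = 1 − Σzᵢ/Kᵢ = -0.497, so a root lies in (0, 1).
Iterate (Newton) starting at ψ = 0.5:
  ψ = 0.500: g = -0.1308, g' = -0.441 → ψ = 0.204
  ψ = 0.204: g = -0.0062, g' = -0.428 → ψ = 0.189
Converged at ψ = 0.189.

ψ = 0.189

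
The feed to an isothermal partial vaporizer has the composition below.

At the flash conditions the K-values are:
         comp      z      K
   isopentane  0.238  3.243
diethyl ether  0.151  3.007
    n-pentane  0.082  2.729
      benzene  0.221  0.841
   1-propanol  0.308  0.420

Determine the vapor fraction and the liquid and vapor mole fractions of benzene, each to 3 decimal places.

ψ = 0.790, x_benzene = 0.253, y_benzene = 0.213

Let ψ = V/F and solve Σ zᵢ(Kᵢ−1)/(1+ψ(Kᵢ−1)) = 0.
Check two-phase: ΣzᵢKᵢ = 1.765 > 1 and Σzᵢ/Kᵢ = 1.150 > 1, so g(0) = 0.765 > 0 and g(1) = -0.150 < 0.
Newton–Raphson from ψ = 0.5:
  ψ = 0.500: g = 0.1892, g' = -0.700 → ψ = 0.770
  ψ = 0.770: g = 0.0127, g' = -0.646 → ψ = 0.790
Converged at ψ = 0.790.
Compositions from xᵢ = zᵢ/(1+ψ(Kᵢ−1)), yᵢ = Kᵢxᵢ:
  isopentane: x = 0.086, y = 0.279
  diethyl ether: x = 0.058, y = 0.176
  n-pentane: x = 0.035, y = 0.095
  benzene: x = 0.253, y = 0.213
  1-propanol: x = 0.568, y = 0.239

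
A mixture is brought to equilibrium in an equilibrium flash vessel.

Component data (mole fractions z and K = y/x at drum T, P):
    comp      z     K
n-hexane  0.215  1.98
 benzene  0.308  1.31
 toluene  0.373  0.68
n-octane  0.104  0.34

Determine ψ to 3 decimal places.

Let ψ = V/F and solve Σ zᵢ(Kᵢ−1)/(1+ψ(Kᵢ−1)) = 0.
g(0) = ΣzᵢKᵢ − 1 = 0.118 and g(1) = 1 − Σzᵢ/Kᵢ = -0.198, so a root lies in (0, 1).
Iterate (Newton) starting at ψ = 0.44:
  ψ = 0.440: g = -0.0044, g' = -0.265 → ψ = 0.423
Converged at ψ = 0.423.

ψ = 0.423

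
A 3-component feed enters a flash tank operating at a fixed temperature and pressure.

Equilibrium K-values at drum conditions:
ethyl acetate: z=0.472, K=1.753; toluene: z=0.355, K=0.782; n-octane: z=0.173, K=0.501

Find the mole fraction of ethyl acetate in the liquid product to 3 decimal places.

Let ψ = V/F and solve Σ zᵢ(Kᵢ−1)/(1+ψ(Kᵢ−1)) = 0.
Check two-phase: ΣzᵢKᵢ = 1.192 > 1 and Σzᵢ/Kᵢ = 1.069 > 1, so g(0) = 0.192 > 0 and g(1) = -0.069 < 0.
Newton–Raphson from ψ = 0.5:
  ψ = 0.500: g = 0.0563, g' = -0.239 → ψ = 0.736
Converged at ψ = 0.736.
Compositions from xᵢ = zᵢ/(1+ψ(Kᵢ−1)), yᵢ = Kᵢxᵢ:
  ethyl acetate: x = 0.304, y = 0.532
  toluene: x = 0.423, y = 0.331
  n-octane: x = 0.273, y = 0.137

x_ethyl acetate = 0.304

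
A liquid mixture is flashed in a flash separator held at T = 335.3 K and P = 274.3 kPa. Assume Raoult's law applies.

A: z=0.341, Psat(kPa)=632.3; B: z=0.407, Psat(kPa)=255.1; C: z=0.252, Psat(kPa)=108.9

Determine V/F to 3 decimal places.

V/F = 0.555

Raoult's law: Kᵢ = Pᵢˢᵃᵗ/P = Pᵢˢᵃᵗ/274.3.
  K_A = 632.3/274.3 = 2.30514, K_B = 255.1/274.3 = 0.93000, K_C = 108.9/274.3 = 0.39701
Iterate (Newton) starting at V/F = 0.5:
  V/F = 0.500: g = 0.0222, g' = -0.403 → V/F = 0.555
Converged at V/F = 0.555.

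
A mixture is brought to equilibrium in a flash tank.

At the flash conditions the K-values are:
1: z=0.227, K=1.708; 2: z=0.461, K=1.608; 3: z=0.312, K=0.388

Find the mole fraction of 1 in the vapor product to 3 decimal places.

Newton–Raphson from ψ = 0.5:
  ψ = 0.500: g = 0.0585, g' = -0.405 → ψ = 0.644
  ψ = 0.644: g = -0.0036, g' = -0.460 → ψ = 0.637
Converged at ψ = 0.637.
Compositions from xᵢ = zᵢ/(1+ψ(Kᵢ−1)), yᵢ = Kᵢxᵢ:
  1: x = 0.156, y = 0.267
  2: x = 0.332, y = 0.534
  3: x = 0.511, y = 0.198

y_1 = 0.267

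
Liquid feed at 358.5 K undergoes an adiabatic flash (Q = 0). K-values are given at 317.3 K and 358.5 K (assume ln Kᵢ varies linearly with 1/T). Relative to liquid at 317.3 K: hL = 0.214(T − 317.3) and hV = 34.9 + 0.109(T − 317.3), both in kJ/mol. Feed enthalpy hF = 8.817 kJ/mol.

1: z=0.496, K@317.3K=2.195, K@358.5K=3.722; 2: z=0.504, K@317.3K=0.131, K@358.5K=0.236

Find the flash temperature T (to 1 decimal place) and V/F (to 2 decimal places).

Adiabatic flash: solve Rachford–Rice at each trial T, then check hF = ψ·hV(T) + (1−ψ)·hL(T).
  T = 317.3 K: K = (2.195, 0.131), RR gives ψ = 0.149, H_out = 5.201 kJ/mol
  T = 358.5 K: K = (3.722, 0.236), RR gives ψ = 0.464, H_out = 23.005 kJ/mol
  T = 337.9 K: K = (2.905, 0.179), RR gives ψ = 0.340, H_out = 15.524 kJ/mol
  T = 327.6 K: K = (2.536, 0.154), RR gives ψ = 0.258, H_out = 10.934 kJ/mol
  T = 322.5 K: K = (2.364, 0.142), RR gives ψ = 0.209, H_out = 8.283 kJ/mol
  T = 325.1 K: K = (2.451, 0.148), RR gives ψ = 0.235, H_out = 9.674 kJ/mol
  T = 323.8 K: K = (2.407, 0.145), RR gives ψ = 0.222, H_out = 8.989 kJ/mol
Linear interpolation between T = 322.5 (H_out = 8.283) and T = 323.8 (H_out = 8.989) on hF = 8.817 gives T ≈ 323.5 K, at which ψ = 0.22.

T = 323.5 K, V/F = 0.22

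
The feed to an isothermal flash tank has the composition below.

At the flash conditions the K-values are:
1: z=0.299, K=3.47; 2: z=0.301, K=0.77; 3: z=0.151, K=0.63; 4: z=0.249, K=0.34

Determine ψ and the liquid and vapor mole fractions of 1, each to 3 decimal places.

Iterate (Newton) starting at ψ = 0.55:
  ψ = 0.550: g = -0.0943, g' = -0.649 → ψ = 0.405
  ψ = 0.405: g = 0.0031, g' = -0.706 → ψ = 0.409
Converged at ψ = 0.409.
Compositions from xᵢ = zᵢ/(1+ψ(Kᵢ−1)), yᵢ = Kᵢxᵢ:
  1: x = 0.149, y = 0.516
  2: x = 0.332, y = 0.256
  3: x = 0.178, y = 0.112
  4: x = 0.341, y = 0.116

ψ = 0.409, x_1 = 0.149, y_1 = 0.516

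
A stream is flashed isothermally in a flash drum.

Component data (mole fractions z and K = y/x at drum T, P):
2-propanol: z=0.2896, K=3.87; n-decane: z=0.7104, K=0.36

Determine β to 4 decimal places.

β = 0.2050

Binary case is linear: z₁(K₁−1)(1+β(K₂−1)) + z₂(K₂−1)(1+β(K₁−1)) = 0
⇒ β = [z₁(K₁−1)+z₂(K₂−1)] / [−(K₁−1)(K₂−1)] = 0.37650/1.83680 = 0.2050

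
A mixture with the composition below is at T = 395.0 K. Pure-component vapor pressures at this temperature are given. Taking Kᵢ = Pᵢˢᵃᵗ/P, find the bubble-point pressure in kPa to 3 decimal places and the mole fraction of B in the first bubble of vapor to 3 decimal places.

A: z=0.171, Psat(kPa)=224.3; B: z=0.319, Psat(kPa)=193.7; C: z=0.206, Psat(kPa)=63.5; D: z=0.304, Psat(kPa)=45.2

At the bubble point ψ → 0, so ΣzᵢKᵢ = 1 with Kᵢ = Pᵢˢᵃᵗ/P ⇒ P = ΣzᵢPᵢˢᵃᵗ.
P = 0.171·224.3 + 0.319·193.7 + 0.206·63.5 + 0.304·45.2 = 126.967 kPa
yᵢ = zᵢPᵢˢᵃᵗ/P ⇒ y_B = 0.319·193.7/126.967 = 0.487

Pbub = 126.967 kPa, y_B = 0.487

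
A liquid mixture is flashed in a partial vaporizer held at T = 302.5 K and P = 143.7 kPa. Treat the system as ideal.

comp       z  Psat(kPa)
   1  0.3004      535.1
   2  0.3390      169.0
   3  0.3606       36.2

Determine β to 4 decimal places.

Raoult's law: Kᵢ = Pᵢˢᵃᵗ/P = Pᵢˢᵃᵗ/143.7.
  K_1 = 535.1/143.7 = 3.723730, K_2 = 169.0/143.7 = 1.176061, K_3 = 36.2/143.7 = 0.251914
Let β = V/F and solve Σ zᵢ(Kᵢ−1)/(1+β(Kᵢ−1)) = 0.
Feasibility: ΣzᵢKᵢ = 1.6081, Σzᵢ/Kᵢ = 1.8004 — both > 1, two phases present.
Iterate (Newton) starting at β = 0.5:
  β = 0.5000: g = -0.02968, g' = -0.9234 → β = 0.4679
  β = 0.4679: g = -0.00012, g' = -0.9175 → β = 0.4677
Converged at β = 0.4677.

β = 0.4677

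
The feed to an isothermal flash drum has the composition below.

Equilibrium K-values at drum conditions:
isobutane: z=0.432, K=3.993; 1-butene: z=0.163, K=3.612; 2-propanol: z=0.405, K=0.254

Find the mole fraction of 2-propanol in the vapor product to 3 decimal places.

Material balance + equilibrium reduce to Σ zᵢ(Kᵢ−1)/(1+β(Kᵢ−1)) = 0.
g(0) = ΣzᵢKᵢ − 1 = 1.417 and g(1) = 1 − Σzᵢ/Kᵢ = -0.748, so a root lies in (0, 1).
Iterate (Newton) starting at β = 0.5:
  β = 0.500: g = 0.2207, g' = -1.403 → β = 0.657
Converged at β = 0.657.
Compositions from xᵢ = zᵢ/(1+β(Kᵢ−1)), yᵢ = Kᵢxᵢ:
  isobutane: x = 0.146, y = 0.581
  1-butene: x = 0.060, y = 0.217
  2-propanol: x = 0.794, y = 0.202

y_2-propanol = 0.202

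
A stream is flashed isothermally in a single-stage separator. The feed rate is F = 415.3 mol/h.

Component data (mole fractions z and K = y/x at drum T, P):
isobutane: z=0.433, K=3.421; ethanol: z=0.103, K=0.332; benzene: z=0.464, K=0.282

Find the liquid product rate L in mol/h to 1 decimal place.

Rachford–Rice: g(V/F) = Σ zᵢ(Kᵢ−1)/(1+V/F(Kᵢ−1)) = 0.
g(0) = ΣzᵢKᵢ − 1 = 0.646 and g(1) = 1 − Σzᵢ/Kᵢ = -1.082, so a root lies in (0, 1).
Newton iteration, V/F⁰ = 0.5:
  V/F = 0.500: g = -0.1488, g' = -1.205 → V/F = 0.377
  V/F = 0.377: g = -0.0001, g' = -1.226 → V/F = 0.376
Converged at V/F = 0.376.
Then V = V/F·F = 0.3764·415.3 = 156.3 mol/h and L = F − V = 259.0 mol/h.

L = 259.0 mol/h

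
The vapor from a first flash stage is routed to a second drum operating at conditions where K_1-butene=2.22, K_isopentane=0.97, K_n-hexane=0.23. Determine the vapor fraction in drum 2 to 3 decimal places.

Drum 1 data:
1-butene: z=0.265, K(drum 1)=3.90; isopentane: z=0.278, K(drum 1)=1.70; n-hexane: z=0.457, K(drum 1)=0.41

Drum 1:
Iterate (Newton) starting at ψ₁ = 0.53:
  ψ₁ = 0.530: g = 0.0526, g' = -0.755 → ψ₁ = 0.600
Converged at ψ₁ = 0.600.
Drum-1 compositions:
  1-butene: x = 0.097, y = 0.377
  isopentane: x = 0.196, y = 0.333
  n-hexane: x = 0.708, y = 0.290
Drum-2 feed = drum-1 vapor: z₂ = (0.3771, 0.3328, 0.2901).
Drum 2:
Let ψ₂ = V/F and solve Σ zᵢ(Kᵢ−1)/(1+ψ₂(Kᵢ−1)) = 0.
Feasibility: ΣzᵢKᵢ = 1.227, Σzᵢ/Kᵢ = 1.774 — both > 1, two phases present.
Iterate (Newton) starting at ψ₂ = 0.5:
  ψ₂ = 0.500: g = -0.0876, g' = -0.672 → ψ₂ = 0.370
  ψ₂ = 0.370: g = -0.0052, g' = -0.603 → ψ₂ = 0.361
Converged at ψ₂ = 0.361.
  1-butene: x = 0.262, y = 0.581
  isopentane: x = 0.336, y = 0.326
  n-hexane: x = 0.402, y = 0.092

V/F (drum 2) = 0.361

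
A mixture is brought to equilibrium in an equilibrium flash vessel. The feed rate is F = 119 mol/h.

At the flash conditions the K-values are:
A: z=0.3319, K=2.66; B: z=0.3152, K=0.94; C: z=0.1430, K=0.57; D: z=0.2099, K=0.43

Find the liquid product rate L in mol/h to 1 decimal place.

Let ψ = V/F and solve Σ zᵢ(Kᵢ−1)/(1+ψ(Kᵢ−1)) = 0.
Feasibility: ΣzᵢKᵢ = 1.3509, Σzᵢ/Kᵢ = 1.1991 — both > 1, two phases present.
Newton–Raphson from ψ = 0.67:
  ψ = 0.6700: g = -0.03880, g' = -0.4369 → ψ = 0.5812
  ψ = 0.5812: g = -0.00007, g' = -0.4376 → ψ = 0.5810
Converged at ψ = 0.5810.
Then V = ψ·F = 0.5810·119 = 69.1 mol/h and L = F − V = 49.9 mol/h.

L = 49.9 mol/h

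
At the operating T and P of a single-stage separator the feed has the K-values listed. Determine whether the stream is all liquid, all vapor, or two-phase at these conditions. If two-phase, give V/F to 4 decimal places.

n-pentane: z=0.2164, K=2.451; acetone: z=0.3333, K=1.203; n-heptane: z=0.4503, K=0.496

ΣzᵢKᵢ = 1.1547; Σzᵢ/Kᵢ = 1.2732.
Both exceed 1, so a two-phase solution exists.
Material balance + equilibrium reduce to Σ zᵢ(Kᵢ−1)/(1+ψ(Kᵢ−1)) = 0.
Newton iteration, ψ⁰ = 0.5:
  ψ = 0.5000: g = -0.06001, g' = -0.3688 → ψ = 0.3373
  ψ = 0.3373: g = 0.00072, g' = -0.3835 → ψ = 0.3391
Converged at ψ = 0.3391.

two-phase, V/F = 0.3391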